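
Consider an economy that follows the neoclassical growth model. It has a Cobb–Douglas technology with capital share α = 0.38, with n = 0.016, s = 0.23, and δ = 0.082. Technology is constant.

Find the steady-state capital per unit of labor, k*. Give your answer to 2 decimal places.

In steady state, investment equals break-even investment: s·k^α = (n + δ)·k.
Rearranging, k^(1−α) = s / (n + δ).
k^0.62 = 0.23 / (0.016 + 0.082) = 0.23 / 0.098 = 2.3469
k* = 2.3469^(1/0.62) ≈ 3.9589

k* ≈ 3.96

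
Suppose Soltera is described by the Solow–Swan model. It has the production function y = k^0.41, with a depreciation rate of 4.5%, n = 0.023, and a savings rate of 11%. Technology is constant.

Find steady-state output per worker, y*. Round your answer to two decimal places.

y* ≈ 1.40

At the steady state, Δk = 0, so s·k^α = (n + δ)·k.
Rearranging, k^(1−α) = s / (n + δ).
k^0.59 = 0.11 / (0.023 + 0.045) = 0.11 / 0.068 = 1.6176
k* = 1.6176^(1/0.59) ≈ 2.2595
y* = (k*)^α = 2.2595^0.41 ≈ 1.3968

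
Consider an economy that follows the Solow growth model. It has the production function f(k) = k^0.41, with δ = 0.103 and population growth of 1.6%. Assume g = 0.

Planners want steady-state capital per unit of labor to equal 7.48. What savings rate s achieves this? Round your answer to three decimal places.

In steady state, investment equals break-even investment: s·k^α = (n + δ)·k.
So s / (n + δ) = (k*)^(1−α) = 7.48^0.59 = 3.2779.
Therefore s = 3.2779 × (n + δ) = 3.2779 × 0.119 = 0.3901.

s ≈ 0.390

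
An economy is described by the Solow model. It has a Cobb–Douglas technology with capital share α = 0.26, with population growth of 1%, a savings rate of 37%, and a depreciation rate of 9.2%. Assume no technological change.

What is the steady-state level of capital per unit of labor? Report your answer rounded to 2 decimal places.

At the steady state, Δk = 0, so s·k^α = (n + δ)·k.
Rearranging, k^(1−α) = s / (n + δ).
k^0.74 = 0.37 / (0.010 + 0.092) = 0.37 / 0.102 = 3.6275
k* = 3.6275^(1/0.74) ≈ 5.7046

k* = 5.70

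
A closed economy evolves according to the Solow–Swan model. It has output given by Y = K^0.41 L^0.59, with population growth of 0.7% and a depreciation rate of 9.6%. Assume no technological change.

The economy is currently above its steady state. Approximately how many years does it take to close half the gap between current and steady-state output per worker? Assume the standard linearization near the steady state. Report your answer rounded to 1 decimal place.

t_½ ≈ 11.4 years

Near the steady state the convergence rate is λ = (1 − α)(n + δ).
λ = (1 − 0.41) × 0.103 = 0.59 × 0.103 = 0.06077
Half-life = ln 2 / λ = 0.6931 / 0.06077 ≈ 11.41 years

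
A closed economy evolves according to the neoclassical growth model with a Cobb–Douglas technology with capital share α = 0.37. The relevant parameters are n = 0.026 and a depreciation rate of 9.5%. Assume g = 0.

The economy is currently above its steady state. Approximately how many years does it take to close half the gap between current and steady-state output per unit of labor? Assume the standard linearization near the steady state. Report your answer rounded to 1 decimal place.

about 9.1 years

Near the steady state the convergence rate is λ = (1 − α)(n + δ).
λ = (1 − 0.37) × 0.121 = 0.63 × 0.121 = 0.07623
Half-life = ln 2 / λ = 0.6931 / 0.07623 ≈ 9.09 years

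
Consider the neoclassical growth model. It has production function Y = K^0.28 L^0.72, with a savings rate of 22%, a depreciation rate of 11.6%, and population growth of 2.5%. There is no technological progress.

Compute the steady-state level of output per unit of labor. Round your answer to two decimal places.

Steady state requires s·f(k) = (n + δ)·k, i.e. s·k^α = (n + δ)·k.
Dividing both sides by k: k^(1−α) = s / (n + δ).
k^0.72 = 0.22 / (0.025 + 0.116) = 0.22 / 0.141 = 1.5603
k* = 1.5603^(1/0.72) ≈ 1.8550
y* = (k*)^α = 1.8550^0.28 ≈ 1.1889

y* = 1.19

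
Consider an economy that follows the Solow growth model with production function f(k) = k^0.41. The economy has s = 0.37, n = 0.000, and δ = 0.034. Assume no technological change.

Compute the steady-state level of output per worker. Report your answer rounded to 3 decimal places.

y* = 5.253

Steady state requires s·f(k) = (n + δ)·k, i.e. s·k^α = (n + δ)·k.
Dividing both sides by k: k^(1−α) = s / (n + δ).
k^0.59 = 0.37 / (0.000 + 0.034) = 0.37 / 0.034 = 10.8824
k* = 10.8824^(1/0.59) ≈ 57.1690
y* = (k*)^α = 57.1690^0.41 ≈ 5.2533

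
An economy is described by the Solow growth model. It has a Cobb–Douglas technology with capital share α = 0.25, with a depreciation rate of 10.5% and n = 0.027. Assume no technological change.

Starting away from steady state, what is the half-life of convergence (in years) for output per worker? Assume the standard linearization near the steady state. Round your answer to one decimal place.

about 7.0 years

Near the steady state the convergence rate is λ = (1 − α)(n + δ).
λ = (1 − 0.25) × 0.132 = 0.75 × 0.132 = 0.0990
Half-life = ln 2 / λ = 0.6931 / 0.0990 ≈ 7.00 years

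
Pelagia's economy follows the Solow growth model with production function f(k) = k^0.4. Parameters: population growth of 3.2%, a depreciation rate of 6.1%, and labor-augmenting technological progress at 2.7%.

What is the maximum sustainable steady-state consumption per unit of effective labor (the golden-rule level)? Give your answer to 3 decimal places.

At the golden rule, f'(k) = n + g + δ, so α·k^(α−1) = n + g + δ and k_gold = (α/(n + g + δ))^(1/(1−α)).
k_gold = (0.4/0.120)^(1/0.6) = 3.3333^1.6667 ≈ 7.4383
c_gold = f(k_gold) − (n + g + δ)·k_gold = 2.2315 − 0.120×7.4383 ≈ 1.3389

c_gold ≈ 1.339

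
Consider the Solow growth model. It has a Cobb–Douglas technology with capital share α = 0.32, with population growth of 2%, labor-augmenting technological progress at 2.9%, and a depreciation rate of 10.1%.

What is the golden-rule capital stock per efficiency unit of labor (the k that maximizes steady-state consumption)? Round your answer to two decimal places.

k_gold ≈ 3.05

The golden rule sets f'(k) = n + g + δ, i.e. α·k^(α−1) = n + g + δ.
So k^(1−α) = α / (n + g + δ) = 0.32 / 0.150 = 2.1333.
k_gold = 2.1333^(1/0.68) ≈ 3.0472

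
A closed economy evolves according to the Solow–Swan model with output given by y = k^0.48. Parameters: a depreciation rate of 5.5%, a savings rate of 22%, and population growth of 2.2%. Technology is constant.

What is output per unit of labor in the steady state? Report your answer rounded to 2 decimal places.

At the steady state, Δk = 0, so s·k^α = (n + δ)·k.
Rearranging, k^(1−α) = s / (n + δ).
k^0.52 = 0.22 / (0.022 + 0.055) = 0.22 / 0.077 = 2.8571
k* = 2.8571^(1/0.52) ≈ 7.5297
y* = (k*)^α = 7.5297^0.48 ≈ 2.6354

y* = 2.64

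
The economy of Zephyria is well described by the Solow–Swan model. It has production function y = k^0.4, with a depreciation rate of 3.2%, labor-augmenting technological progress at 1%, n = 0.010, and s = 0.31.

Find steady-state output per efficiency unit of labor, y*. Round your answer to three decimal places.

In steady state, investment equals break-even investment: s·k^α = (n + g + δ)·k.
Dividing both sides by k: k^(1−α) = s / (n + g + δ).
k^0.6 = 0.31 / (0.010 + 0.010 + 0.032) = 0.31 / 0.052 = 5.9615
k* = 5.9615^(1/0.6) ≈ 19.6001
y* = (k*)^α = 19.6001^0.4 ≈ 3.2878

y* ≈ 3.288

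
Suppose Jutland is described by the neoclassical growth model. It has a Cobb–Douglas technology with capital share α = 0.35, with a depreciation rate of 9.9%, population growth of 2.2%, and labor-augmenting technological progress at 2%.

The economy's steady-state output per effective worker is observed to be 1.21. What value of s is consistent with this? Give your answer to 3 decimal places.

s ≈ 0.201

In steady state, investment equals break-even investment: s·k^α = (n + g + δ)·k.
Since y* = [s/(n + g + δ)]^(α/(1−α)), we have s/(n + g + δ) = (y*)^((1−α)/α) = 1.21^1.8571 = 1.4248.
Therefore s = 1.4248 × (n + g + δ) = 1.4248 × 0.141 = 0.2009.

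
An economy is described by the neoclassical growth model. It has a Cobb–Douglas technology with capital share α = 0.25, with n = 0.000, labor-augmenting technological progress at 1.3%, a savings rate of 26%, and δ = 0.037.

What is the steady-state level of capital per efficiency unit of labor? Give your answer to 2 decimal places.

At the steady state, Δk = 0, so s·k^α = (n + g + δ)·k.
Dividing both sides by k: k^(1−α) = s / (n + g + δ).
k^0.75 = 0.26 / (0.000 + 0.013 + 0.037) = 0.26 / 0.050 = 5.2000
k* = 5.2000^(1/0.75) ≈ 9.0089

k* = 9.01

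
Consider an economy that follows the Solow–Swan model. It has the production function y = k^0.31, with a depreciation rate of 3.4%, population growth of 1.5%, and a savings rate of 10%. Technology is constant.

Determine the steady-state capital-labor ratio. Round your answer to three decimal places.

In steady state, investment equals break-even investment: s·k^α = (n + δ)·k.
Rearranging, k^(1−α) = s / (n + δ).
k^0.69 = 0.10 / (0.015 + 0.034) = 0.10 / 0.049 = 2.0408
k* = 2.0408^(1/0.69) ≈ 2.8118

k* = 2.812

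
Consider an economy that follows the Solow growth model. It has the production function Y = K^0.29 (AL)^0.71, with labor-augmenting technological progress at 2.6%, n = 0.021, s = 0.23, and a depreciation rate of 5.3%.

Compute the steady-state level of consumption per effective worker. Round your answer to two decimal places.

Steady state requires s·f(k) = (n + g + δ)·k, i.e. s·k^α = (n + g + δ)·k.
Rearranging, k^(1−α) = s / (n + g + δ).
k^0.71 = 0.23 / (0.021 + 0.026 + 0.053) = 0.23 / 0.100 = 2.3000
k* = 2.3000^(1/0.71) ≈ 3.2320
y* = (k*)^α = 3.2320^0.29 ≈ 1.4052
c* = (1 − s)·y* = (1 − 0.23) × 1.4052 ≈ 1.0820

c* = 1.08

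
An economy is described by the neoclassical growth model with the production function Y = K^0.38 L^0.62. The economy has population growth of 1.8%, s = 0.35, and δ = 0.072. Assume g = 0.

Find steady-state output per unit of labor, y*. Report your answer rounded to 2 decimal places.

In steady state, investment equals break-even investment: s·k^α = (n + δ)·k.
Rearranging, k^(1−α) = s / (n + δ).
k^0.62 = 0.35 / (0.018 + 0.072) = 0.35 / 0.090 = 3.8889
k* = 3.8889^(1/0.62) ≈ 8.9399
y* = (k*)^α = 8.9399^0.38 ≈ 2.2988

y* = 2.30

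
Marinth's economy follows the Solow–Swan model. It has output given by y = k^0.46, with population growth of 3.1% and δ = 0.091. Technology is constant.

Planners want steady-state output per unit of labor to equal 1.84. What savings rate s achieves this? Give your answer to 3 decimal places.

Steady state requires s·f(k) = (n + δ)·k, i.e. s·k^α = (n + δ)·k.
Since y* = [s/(n + δ)]^(α/(1−α)), we have s/(n + δ) = (y*)^((1−α)/α) = 1.84^1.1739 = 2.0458.
Therefore s = 2.0458 × (n + δ) = 2.0458 × 0.122 = 0.2496.

s ≈ 0.250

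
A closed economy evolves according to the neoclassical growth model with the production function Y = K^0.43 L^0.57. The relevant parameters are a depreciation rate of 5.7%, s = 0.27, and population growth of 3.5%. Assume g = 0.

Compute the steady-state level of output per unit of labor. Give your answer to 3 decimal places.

At the steady state, Δk = 0, so s·k^α = (n + δ)·k.
Dividing both sides by k: k^(1−α) = s / (n + δ).
k^0.57 = 0.27 / (0.035 + 0.057) = 0.27 / 0.092 = 2.9348
k* = 2.9348^(1/0.57) ≈ 6.6117
y* = (k*)^α = 6.6117^0.43 ≈ 2.2529

y* = 2.253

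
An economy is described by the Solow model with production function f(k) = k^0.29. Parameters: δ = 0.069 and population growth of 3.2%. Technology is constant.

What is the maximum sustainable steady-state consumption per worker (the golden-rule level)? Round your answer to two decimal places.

c_gold ≈ 1.09

At the golden rule, f'(k) = n + δ, so α·k^(α−1) = n + δ and k_gold = (α/(n + δ))^(1/(1−α)).
k_gold = (0.29/0.101)^(1/0.71) = 2.8713^1.4085 ≈ 4.4178
c_gold = f(k_gold) − (n + δ)·k_gold = 1.5385 − 0.101×4.4178 ≈ 1.0923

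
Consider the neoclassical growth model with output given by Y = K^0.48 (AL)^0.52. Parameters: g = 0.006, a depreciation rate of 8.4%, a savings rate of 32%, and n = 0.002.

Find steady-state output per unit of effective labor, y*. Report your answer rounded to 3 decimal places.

Steady state requires s·f(k) = (n + g + δ)·k, i.e. s·k^α = (n + g + δ)·k.
Rearranging, k^(1−α) = s / (n + g + δ).
k^0.52 = 0.32 / (0.002 + 0.006 + 0.084) = 0.32 / 0.092 = 3.4783
k* = 3.4783^(1/0.52) ≈ 10.9923
y* = (k*)^α = 10.9923^0.48 ≈ 3.1603

y* = 3.160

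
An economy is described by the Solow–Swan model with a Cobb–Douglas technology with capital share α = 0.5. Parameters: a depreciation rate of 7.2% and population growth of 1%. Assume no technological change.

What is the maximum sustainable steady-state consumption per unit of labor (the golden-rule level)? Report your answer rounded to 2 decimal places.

c_gold ≈ 3.05

At the golden rule, f'(k) = n + δ, so α·k^(α−1) = n + δ and k_gold = (α/(n + δ))^(1/(1−α)).
k_gold = (0.5/0.082)^(1/0.5) = 6.0976^2 ≈ 37.1807
c_gold = f(k_gold) − (n + δ)·k_gold = 6.0976 − 0.082×37.1807 ≈ 3.0488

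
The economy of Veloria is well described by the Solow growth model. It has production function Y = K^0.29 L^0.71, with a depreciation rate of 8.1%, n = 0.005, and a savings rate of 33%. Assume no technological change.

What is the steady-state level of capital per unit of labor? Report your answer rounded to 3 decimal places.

In steady state, investment equals break-even investment: s·k^α = (n + δ)·k.
Rearranging, k^(1−α) = s / (n + δ).
k^0.71 = 0.33 / (0.005 + 0.081) = 0.33 / 0.086 = 3.8372
k* = 3.8372^(1/0.71) ≈ 6.6459

k* ≈ 6.646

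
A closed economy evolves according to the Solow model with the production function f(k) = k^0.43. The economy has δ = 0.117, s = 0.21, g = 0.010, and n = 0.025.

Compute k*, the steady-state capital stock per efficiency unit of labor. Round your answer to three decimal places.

k* = 1.763

In steady state, investment equals break-even investment: s·k^α = (n + g + δ)·k.
Rearranging, k^(1−α) = s / (n + g + δ).
k^0.57 = 0.21 / (0.025 + 0.010 + 0.117) = 0.21 / 0.152 = 1.3816
k* = 1.3816^(1/0.57) ≈ 1.7631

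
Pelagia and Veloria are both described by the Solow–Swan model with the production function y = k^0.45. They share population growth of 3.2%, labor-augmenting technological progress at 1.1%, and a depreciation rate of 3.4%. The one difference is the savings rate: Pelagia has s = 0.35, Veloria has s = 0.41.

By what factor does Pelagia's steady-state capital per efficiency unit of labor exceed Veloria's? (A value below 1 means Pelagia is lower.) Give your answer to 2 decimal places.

ratio ≈ 0.75

Steady-state k* = [s/(n + g + δ)]^(1/(1−α)), so the ratio is [ (s_P/(n + g + δ)_P) / (s_V/(n + g + δ)_V) ]^1.8182.
s_P/(n + g + δ)_P = 0.35/0.077 = 4.5455; s_V/(n + g + δ)_V = 0.41/0.077 = 5.3247.
Ratio = (4.5455/5.3247)^1.8182 = 0.8537^1.8182 ≈ 0.7501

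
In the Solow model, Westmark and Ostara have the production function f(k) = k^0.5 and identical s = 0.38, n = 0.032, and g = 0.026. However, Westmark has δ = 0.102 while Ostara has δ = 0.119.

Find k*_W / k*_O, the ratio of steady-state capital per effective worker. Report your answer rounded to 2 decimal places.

k*_W / k*_O ≈ 1.22

Steady-state k* = [s/(n + g + δ)]^(1/(1−α)), so the ratio is [ (s_W/(n + g + δ)_W) / (s_O/(n + g + δ)_O) ]^2.
s_W/(n + g + δ)_W = 0.38/0.160 = 2.3750; s_O/(n + g + δ)_O = 0.38/0.177 = 2.1469.
Ratio = (2.3750/2.1469)^2 = 1.1062^2 ≈ 1.2237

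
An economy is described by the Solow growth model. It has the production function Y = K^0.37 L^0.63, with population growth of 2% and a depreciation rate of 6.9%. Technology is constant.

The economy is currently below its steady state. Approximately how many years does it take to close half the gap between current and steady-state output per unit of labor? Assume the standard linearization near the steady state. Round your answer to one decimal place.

Near the steady state the convergence rate is λ = (1 − α)(n + δ).
λ = (1 − 0.37) × 0.089 = 0.63 × 0.089 = 0.05607
Half-life = ln 2 / λ = 0.6931 / 0.05607 ≈ 12.36 years

t_½ ≈ 12.4 years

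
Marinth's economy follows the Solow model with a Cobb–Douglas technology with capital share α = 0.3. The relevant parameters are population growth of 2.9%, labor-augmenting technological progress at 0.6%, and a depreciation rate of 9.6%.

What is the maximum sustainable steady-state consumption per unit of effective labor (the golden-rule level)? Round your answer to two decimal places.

At the golden rule, f'(k) = n + g + δ, so α·k^(α−1) = n + g + δ and k_gold = (α/(n + g + δ))^(1/(1−α)).
k_gold = (0.3/0.131)^(1/0.7) = 2.2901^1.4286 ≈ 3.2665
c_gold = f(k_gold) − (n + g + δ)·k_gold = 1.4263 − 0.131×3.2665 ≈ 0.9984

c_gold ≈ 1.00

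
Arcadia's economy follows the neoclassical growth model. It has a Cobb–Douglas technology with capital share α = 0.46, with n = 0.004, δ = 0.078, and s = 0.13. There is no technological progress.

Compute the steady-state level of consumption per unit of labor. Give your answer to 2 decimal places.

At the steady state, Δk = 0, so s·k^α = (n + δ)·k.
Dividing both sides by k: k^(1−α) = s / (n + δ).
k^0.54 = 0.13 / (0.004 + 0.078) = 0.13 / 0.082 = 1.5854
k* = 1.5854^(1/0.54) ≈ 2.3476
y* = (k*)^α = 2.3476^0.46 ≈ 1.4808
c* = (1 − s)·y* = (1 − 0.13) × 1.4808 ≈ 1.2883

c* ≈ 1.29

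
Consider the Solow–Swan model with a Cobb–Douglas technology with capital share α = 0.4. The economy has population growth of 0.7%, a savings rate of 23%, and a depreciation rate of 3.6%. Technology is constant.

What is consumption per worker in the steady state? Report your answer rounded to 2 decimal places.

c* = 2.36

At the steady state, Δk = 0, so s·k^α = (n + δ)·k.
Rearranging, k^(1−α) = s / (n + δ).
k^0.6 = 0.23 / (0.007 + 0.036) = 0.23 / 0.043 = 5.3488
k* = 5.3488^(1/0.6) ≈ 16.3591
y* = (k*)^α = 16.3591^0.4 ≈ 3.0585
c* = (1 − s)·y* = (1 − 0.23) × 3.0585 ≈ 2.3550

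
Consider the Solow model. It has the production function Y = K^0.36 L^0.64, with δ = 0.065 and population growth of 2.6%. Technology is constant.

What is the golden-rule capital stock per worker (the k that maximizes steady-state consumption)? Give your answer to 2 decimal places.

The golden rule sets f'(k) = n + δ, i.e. α·k^(α−1) = n + δ.
So k^(1−α) = α / (n + δ) = 0.36 / 0.091 = 3.9560.
k_gold = 3.9560^(1/0.64) ≈ 8.5746

k_gold ≈ 8.57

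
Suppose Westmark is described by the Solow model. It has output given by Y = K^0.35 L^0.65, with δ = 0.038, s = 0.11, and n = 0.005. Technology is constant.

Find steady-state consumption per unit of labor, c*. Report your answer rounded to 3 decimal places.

c* = 1.476

Steady state requires s·f(k) = (n + δ)·k, i.e. s·k^α = (n + δ)·k.
Dividing both sides by k: k^(1−α) = s / (n + δ).
k^0.65 = 0.11 / (0.005 + 0.038) = 0.11 / 0.043 = 2.5581
k* = 2.5581^(1/0.65) ≈ 4.2419
y* = (k*)^α = 4.2419^0.35 ≈ 1.6582
c* = (1 − s)·y* = (1 − 0.11) × 1.6582 ≈ 1.4758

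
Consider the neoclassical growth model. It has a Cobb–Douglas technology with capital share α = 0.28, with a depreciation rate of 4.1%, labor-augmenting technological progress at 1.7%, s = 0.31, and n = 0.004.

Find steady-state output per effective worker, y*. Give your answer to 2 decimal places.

At the steady state, Δk = 0, so s·k^α = (n + g + δ)·k.
Rearranging, k^(1−α) = s / (n + g + δ).
k^0.72 = 0.31 / (0.004 + 0.017 + 0.041) = 0.31 / 0.062 = 5.0000
k* = 5.0000^(1/0.72) ≈ 9.3496
y* = (k*)^α = 9.3496^0.28 ≈ 1.8699

y* ≈ 1.87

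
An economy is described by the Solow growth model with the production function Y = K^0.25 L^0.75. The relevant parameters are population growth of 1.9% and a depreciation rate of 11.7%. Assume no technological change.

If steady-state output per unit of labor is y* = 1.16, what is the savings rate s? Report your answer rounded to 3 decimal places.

s ≈ 0.212

Steady state requires s·f(k) = (n + δ)·k, i.e. s·k^α = (n + δ)·k.
Since y* = [s/(n + δ)]^(α/(1−α)), we have s/(n + δ) = (y*)^((1−α)/α) = 1.16^3 = 1.5609.
Therefore s = 1.5609 × (n + δ) = 1.5609 × 0.136 = 0.2123.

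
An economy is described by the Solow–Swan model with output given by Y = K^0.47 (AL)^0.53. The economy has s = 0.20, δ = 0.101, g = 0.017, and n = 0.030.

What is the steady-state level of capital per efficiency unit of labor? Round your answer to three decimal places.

k* ≈ 1.765

At the steady state, Δk = 0, so s·k^α = (n + g + δ)·k.
Rearranging, k^(1−α) = s / (n + g + δ).
k^0.53 = 0.20 / (0.030 + 0.017 + 0.101) = 0.20 / 0.148 = 1.3514
k* = 1.3514^(1/0.53) ≈ 1.7651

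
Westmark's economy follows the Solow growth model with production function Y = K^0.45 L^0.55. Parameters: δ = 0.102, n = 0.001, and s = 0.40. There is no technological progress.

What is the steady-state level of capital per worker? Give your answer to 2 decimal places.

k* ≈ 11.78

At the steady state, Δk = 0, so s·k^α = (n + δ)·k.
Dividing both sides by k: k^(1−α) = s / (n + δ).
k^0.55 = 0.40 / (0.001 + 0.102) = 0.40 / 0.103 = 3.8835
k* = 3.8835^(1/0.55) ≈ 11.7846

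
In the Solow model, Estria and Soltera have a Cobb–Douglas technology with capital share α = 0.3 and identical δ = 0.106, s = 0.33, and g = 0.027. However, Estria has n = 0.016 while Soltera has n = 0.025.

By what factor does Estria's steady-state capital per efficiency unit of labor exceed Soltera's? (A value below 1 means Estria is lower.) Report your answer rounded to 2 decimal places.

Steady-state k* = [s/(n + g + δ)]^(1/(1−α)), so the ratio is [ (s_E/(n + g + δ)_E) / (s_S/(n + g + δ)_S) ]^1.4286.
s_E/(n + g + δ)_E = 0.33/0.149 = 2.2148; s_S/(n + g + δ)_S = 0.33/0.158 = 2.0886.
Ratio = (2.2148/2.0886)^1.4286 = 1.0604^1.4286 ≈ 1.0874

ratio ≈ 1.09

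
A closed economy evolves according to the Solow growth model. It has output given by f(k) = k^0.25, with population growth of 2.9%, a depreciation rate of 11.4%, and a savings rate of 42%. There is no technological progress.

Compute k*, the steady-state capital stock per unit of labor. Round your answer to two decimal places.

At the steady state, Δk = 0, so s·k^α = (n + δ)·k.
Dividing both sides by k: k^(1−α) = s / (n + δ).
k^0.75 = 0.42 / (0.029 + 0.114) = 0.42 / 0.143 = 2.9371
k* = 2.9371^(1/0.75) ≈ 4.2062

k* = 4.21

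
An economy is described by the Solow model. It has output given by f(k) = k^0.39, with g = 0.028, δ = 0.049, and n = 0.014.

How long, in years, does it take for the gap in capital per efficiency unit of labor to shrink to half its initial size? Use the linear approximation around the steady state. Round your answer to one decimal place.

Near the steady state the convergence rate is λ = (1 − α)(n + g + δ).
λ = (1 − 0.39) × 0.091 = 0.61 × 0.091 = 0.05551
Half-life = ln 2 / λ = 0.6931 / 0.05551 ≈ 12.49 years

t_½ ≈ 12.5 years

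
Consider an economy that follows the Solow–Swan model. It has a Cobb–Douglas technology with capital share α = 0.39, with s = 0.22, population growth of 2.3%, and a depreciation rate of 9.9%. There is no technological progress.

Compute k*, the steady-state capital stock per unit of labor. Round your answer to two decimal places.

In steady state, investment equals break-even investment: s·k^α = (n + δ)·k.
Dividing both sides by k: k^(1−α) = s / (n + δ).
k^0.61 = 0.22 / (0.023 + 0.099) = 0.22 / 0.122 = 1.8033
k* = 1.8033^(1/0.61) ≈ 2.6290

k* = 2.63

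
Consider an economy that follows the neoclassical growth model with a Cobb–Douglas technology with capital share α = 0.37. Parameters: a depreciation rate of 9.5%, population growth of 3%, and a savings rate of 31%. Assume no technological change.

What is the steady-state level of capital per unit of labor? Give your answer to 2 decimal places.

Steady state requires s·f(k) = (n + δ)·k, i.e. s·k^α = (n + δ)·k.
Rearranging, k^(1−α) = s / (n + δ).
k^0.63 = 0.31 / (0.030 + 0.095) = 0.31 / 0.125 = 2.4800
k* = 2.4800^(1/0.63) ≈ 4.2278

k* = 4.23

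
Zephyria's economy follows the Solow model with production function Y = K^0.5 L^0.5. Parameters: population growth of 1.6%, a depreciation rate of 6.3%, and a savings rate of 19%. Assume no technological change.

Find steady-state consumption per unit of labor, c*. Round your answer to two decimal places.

c* = 1.95

At the steady state, Δk = 0, so s·k^α = (n + δ)·k.
Rearranging, k^(1−α) = s / (n + δ).
k^0.5 = 0.19 / (0.016 + 0.063) = 0.19 / 0.079 = 2.4051
k* = 2.4051^(1/0.5) ≈ 5.7845
y* = (k*)^α = 5.7845^0.5 ≈ 2.4051
c* = (1 − s)·y* = (1 − 0.19) × 2.4051 ≈ 1.9481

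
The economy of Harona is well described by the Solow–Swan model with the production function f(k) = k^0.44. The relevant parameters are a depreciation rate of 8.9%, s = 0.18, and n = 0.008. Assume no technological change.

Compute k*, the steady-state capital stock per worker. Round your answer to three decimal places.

k* ≈ 3.016

Steady state requires s·f(k) = (n + δ)·k, i.e. s·k^α = (n + δ)·k.
Dividing both sides by k: k^(1−α) = s / (n + δ).
k^0.56 = 0.18 / (0.008 + 0.089) = 0.18 / 0.097 = 1.8557
k* = 1.8557^(1/0.56) ≈ 3.0163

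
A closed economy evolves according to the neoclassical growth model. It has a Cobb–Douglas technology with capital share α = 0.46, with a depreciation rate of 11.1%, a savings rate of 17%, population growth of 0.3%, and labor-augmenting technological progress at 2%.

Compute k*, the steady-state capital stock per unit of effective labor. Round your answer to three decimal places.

k* = 1.554

At the steady state, Δk = 0, so s·k^α = (n + g + δ)·k.
Dividing both sides by k: k^(1−α) = s / (n + g + δ).
k^0.54 = 0.17 / (0.003 + 0.020 + 0.111) = 0.17 / 0.134 = 1.2687
k* = 1.2687^(1/0.54) ≈ 1.5538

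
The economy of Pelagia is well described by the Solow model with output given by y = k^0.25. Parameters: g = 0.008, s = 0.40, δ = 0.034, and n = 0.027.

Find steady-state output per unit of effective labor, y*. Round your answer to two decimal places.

At the steady state, Δk = 0, so s·k^α = (n + g + δ)·k.
Dividing both sides by k: k^(1−α) = s / (n + g + δ).
k^0.75 = 0.40 / (0.027 + 0.008 + 0.034) = 0.40 / 0.069 = 5.7971
k* = 5.7971^(1/0.75) ≈ 10.4139
y* = (k*)^α = 10.4139^0.25 ≈ 1.7964

y* ≈ 1.80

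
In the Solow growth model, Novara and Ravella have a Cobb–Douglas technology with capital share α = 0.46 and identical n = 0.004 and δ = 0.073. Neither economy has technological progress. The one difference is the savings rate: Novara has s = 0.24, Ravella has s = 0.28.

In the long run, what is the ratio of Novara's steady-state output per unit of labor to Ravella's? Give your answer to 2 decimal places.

y*_N / y*_R ≈ 0.88

Steady-state y* = [s/(n + δ)]^(α/(1−α)), so the ratio is [ (s_N/(n + δ)_N) / (s_R/(n + δ)_R) ]^0.8519.
s_N/(n + δ)_N = 0.24/0.077 = 3.1169; s_R/(n + δ)_R = 0.28/0.077 = 3.6364.
Ratio = (3.1169/3.6364)^0.8519 = 0.8571^0.8519 ≈ 0.8769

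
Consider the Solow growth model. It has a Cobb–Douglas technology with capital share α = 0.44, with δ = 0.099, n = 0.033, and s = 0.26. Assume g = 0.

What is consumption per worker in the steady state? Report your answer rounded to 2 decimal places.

At the steady state, Δk = 0, so s·k^α = (n + δ)·k.
Rearranging, k^(1−α) = s / (n + δ).
k^0.56 = 0.26 / (0.033 + 0.099) = 0.26 / 0.132 = 1.9697
k* = 1.9697^(1/0.56) ≈ 3.3552
y* = (k*)^α = 3.3552^0.44 ≈ 1.7034
c* = (1 − s)·y* = (1 − 0.26) × 1.7034 ≈ 1.2605

c* = 1.26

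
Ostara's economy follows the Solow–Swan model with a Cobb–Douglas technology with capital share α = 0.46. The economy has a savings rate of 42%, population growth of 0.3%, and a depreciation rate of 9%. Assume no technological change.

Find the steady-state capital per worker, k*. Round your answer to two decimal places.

k* = 16.31

Steady state requires s·f(k) = (n + δ)·k, i.e. s·k^α = (n + δ)·k.
Dividing both sides by k: k^(1−α) = s / (n + δ).
k^0.54 = 0.42 / (0.003 + 0.090) = 0.42 / 0.093 = 4.5161
k* = 4.5161^(1/0.54) ≈ 16.3127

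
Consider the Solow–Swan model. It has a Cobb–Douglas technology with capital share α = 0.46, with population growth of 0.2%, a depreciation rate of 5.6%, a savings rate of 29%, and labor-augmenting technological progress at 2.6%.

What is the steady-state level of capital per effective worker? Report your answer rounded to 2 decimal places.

k* = 9.92

At the steady state, Δk = 0, so s·k^α = (n + g + δ)·k.
Dividing both sides by k: k^(1−α) = s / (n + g + δ).
k^0.54 = 0.29 / (0.002 + 0.026 + 0.056) = 0.29 / 0.084 = 3.4524
k* = 3.4524^(1/0.54) ≈ 9.9202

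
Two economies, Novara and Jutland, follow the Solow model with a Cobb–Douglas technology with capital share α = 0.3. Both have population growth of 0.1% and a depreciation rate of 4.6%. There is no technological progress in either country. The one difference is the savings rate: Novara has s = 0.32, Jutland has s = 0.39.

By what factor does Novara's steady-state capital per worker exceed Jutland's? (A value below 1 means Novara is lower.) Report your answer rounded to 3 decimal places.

k*_N / k*_J ≈ 0.754

Steady-state k* = [s/(n + δ)]^(1/(1−α)), so the ratio is [ (s_N/(n + δ)_N) / (s_J/(n + δ)_J) ]^1.4286.
s_N/(n + δ)_N = 0.32/0.047 = 6.8085; s_J/(n + δ)_J = 0.39/0.047 = 8.2979.
Ratio = (6.8085/8.2979)^1.4286 = 0.8205^1.4286 ≈ 0.7538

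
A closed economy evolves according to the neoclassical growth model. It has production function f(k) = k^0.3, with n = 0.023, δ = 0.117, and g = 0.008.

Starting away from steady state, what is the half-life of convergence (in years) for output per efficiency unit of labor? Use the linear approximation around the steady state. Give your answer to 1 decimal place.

Near the steady state the convergence rate is λ = (1 − α)(n + g + δ).
λ = (1 − 0.3) × 0.148 = 0.7 × 0.148 = 0.1036
Half-life = ln 2 / λ = 0.6931 / 0.1036 ≈ 6.69 years

t_½ ≈ 6.7 years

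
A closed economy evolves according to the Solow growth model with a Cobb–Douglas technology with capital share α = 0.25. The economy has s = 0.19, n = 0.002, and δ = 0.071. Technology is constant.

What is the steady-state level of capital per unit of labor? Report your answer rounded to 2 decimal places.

In steady state, investment equals break-even investment: s·k^α = (n + δ)·k.
Dividing both sides by k: k^(1−α) = s / (n + δ).
k^0.75 = 0.19 / (0.002 + 0.071) = 0.19 / 0.073 = 2.6027
k* = 2.6027^(1/0.75) ≈ 3.5801

k* = 3.58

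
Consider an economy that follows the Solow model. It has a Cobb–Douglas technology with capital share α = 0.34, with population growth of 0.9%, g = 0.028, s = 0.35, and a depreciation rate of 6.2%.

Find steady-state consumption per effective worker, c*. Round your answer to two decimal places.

Steady state requires s·f(k) = (n + g + δ)·k, i.e. s·k^α = (n + g + δ)·k.
Dividing both sides by k: k^(1−α) = s / (n + g + δ).
k^0.66 = 0.35 / (0.009 + 0.028 + 0.062) = 0.35 / 0.099 = 3.5354
k* = 3.5354^(1/0.66) ≈ 6.7759
y* = (k*)^α = 6.7759^0.34 ≈ 1.9166
c* = (1 − s)·y* = (1 − 0.35) × 1.9166 ≈ 1.2458

c* = 1.25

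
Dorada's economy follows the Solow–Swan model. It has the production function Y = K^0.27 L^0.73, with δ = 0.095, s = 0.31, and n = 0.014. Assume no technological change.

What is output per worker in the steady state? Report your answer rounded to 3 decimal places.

y* ≈ 1.472

Steady state requires s·f(k) = (n + δ)·k, i.e. s·k^α = (n + δ)·k.
Rearranging, k^(1−α) = s / (n + δ).
k^0.73 = 0.31 / (0.014 + 0.095) = 0.31 / 0.109 = 2.8440
k* = 2.8440^(1/0.73) ≈ 4.1862
y* = (k*)^α = 4.1862^0.27 ≈ 1.4719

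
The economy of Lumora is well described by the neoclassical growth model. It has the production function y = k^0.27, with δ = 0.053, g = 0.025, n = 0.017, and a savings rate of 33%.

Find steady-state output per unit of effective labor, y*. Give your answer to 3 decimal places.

In steady state, investment equals break-even investment: s·k^α = (n + g + δ)·k.
Rearranging, k^(1−α) = s / (n + g + δ).
k^0.73 = 0.33 / (0.017 + 0.025 + 0.053) = 0.33 / 0.095 = 3.4737
k* = 3.4737^(1/0.73) ≈ 5.5057
y* = (k*)^α = 5.5057^0.27 ≈ 1.5850

y* = 1.585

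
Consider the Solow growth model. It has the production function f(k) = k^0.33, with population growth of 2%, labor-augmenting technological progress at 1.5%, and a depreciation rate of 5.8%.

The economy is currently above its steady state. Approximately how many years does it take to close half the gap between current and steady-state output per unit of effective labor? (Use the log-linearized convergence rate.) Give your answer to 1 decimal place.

about 11.1 years

Near the steady state the convergence rate is λ = (1 − α)(n + g + δ).
λ = (1 − 0.33) × 0.093 = 0.67 × 0.093 = 0.06231
Half-life = ln 2 / λ = 0.6931 / 0.06231 ≈ 11.12 years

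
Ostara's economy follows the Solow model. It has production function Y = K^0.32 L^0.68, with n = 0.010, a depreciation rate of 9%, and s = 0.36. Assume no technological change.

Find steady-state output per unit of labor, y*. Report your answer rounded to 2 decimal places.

In steady state, investment equals break-even investment: s·k^α = (n + δ)·k.
Dividing both sides by k: k^(1−α) = s / (n + δ).
k^0.68 = 0.36 / (0.010 + 0.090) = 0.36 / 0.100 = 3.6000
k* = 3.6000^(1/0.68) ≈ 6.5780
y* = (k*)^α = 6.5780^0.32 ≈ 1.8272

y* = 1.83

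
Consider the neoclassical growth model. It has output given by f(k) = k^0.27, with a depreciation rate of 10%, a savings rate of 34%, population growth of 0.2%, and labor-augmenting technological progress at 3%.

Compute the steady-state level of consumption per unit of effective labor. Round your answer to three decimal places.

c* ≈ 0.937

Steady state requires s·f(k) = (n + g + δ)·k, i.e. s·k^α = (n + g + δ)·k.
Dividing both sides by k: k^(1−α) = s / (n + g + δ).
k^0.73 = 0.34 / (0.002 + 0.030 + 0.100) = 0.34 / 0.132 = 2.5758
k* = 2.5758^(1/0.73) ≈ 3.6551
y* = (k*)^α = 3.6551^0.27 ≈ 1.4190
c* = (1 − s)·y* = (1 − 0.34) × 1.4190 ≈ 0.9365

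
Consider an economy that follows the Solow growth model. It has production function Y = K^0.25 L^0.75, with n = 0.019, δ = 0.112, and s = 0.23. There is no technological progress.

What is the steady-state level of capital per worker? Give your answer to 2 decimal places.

In steady state, investment equals break-even investment: s·k^α = (n + δ)·k.
Rearranging, k^(1−α) = s / (n + δ).
k^0.75 = 0.23 / (0.019 + 0.112) = 0.23 / 0.131 = 1.7557
k* = 1.7557^(1/0.75) ≈ 2.1180

k* ≈ 2.12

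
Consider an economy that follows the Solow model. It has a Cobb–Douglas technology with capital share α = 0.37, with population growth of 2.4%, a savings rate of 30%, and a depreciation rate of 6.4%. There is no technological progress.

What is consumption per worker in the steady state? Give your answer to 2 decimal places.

c* ≈ 1.44

Steady state requires s·f(k) = (n + δ)·k, i.e. s·k^α = (n + δ)·k.
Dividing both sides by k: k^(1−α) = s / (n + δ).
k^0.63 = 0.30 / (0.024 + 0.064) = 0.30 / 0.088 = 3.4091
k* = 3.4091^(1/0.63) ≈ 7.0058
y* = (k*)^α = 7.0058^0.37 ≈ 2.0550
c* = (1 − s)·y* = (1 − 0.30) × 2.0550 ≈ 1.4385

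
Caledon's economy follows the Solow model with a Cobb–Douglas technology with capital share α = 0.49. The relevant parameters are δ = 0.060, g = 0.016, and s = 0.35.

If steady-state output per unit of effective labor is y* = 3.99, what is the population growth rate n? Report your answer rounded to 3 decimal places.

In steady state, investment equals break-even investment: s·k^α = (n + g + δ)·k.
Since y* = [s/(n + g + δ)]^(α/(1−α)), we have s/(n + g + δ) = (y*)^((1−α)/α) = 3.99^1.0408 = 4.2218.
Therefore n + g + δ = s / 4.2218 = 0.35 / 4.2218 = 0.0829, so n = 0.0829 − 0.076 = 0.0069.

n ≈ 0.007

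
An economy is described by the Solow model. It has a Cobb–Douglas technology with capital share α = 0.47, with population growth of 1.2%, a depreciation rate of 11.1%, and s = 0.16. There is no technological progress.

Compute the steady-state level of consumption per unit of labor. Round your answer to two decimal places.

In steady state, investment equals break-even investment: s·k^α = (n + δ)·k.
Dividing both sides by k: k^(1−α) = s / (n + δ).
k^0.53 = 0.16 / (0.012 + 0.111) = 0.16 / 0.123 = 1.3008
k* = 1.3008^(1/0.53) ≈ 1.6424
y* = (k*)^α = 1.6424^0.47 ≈ 1.2626
c* = (1 − s)·y* = (1 − 0.16) × 1.2626 ≈ 1.0606

c* = 1.06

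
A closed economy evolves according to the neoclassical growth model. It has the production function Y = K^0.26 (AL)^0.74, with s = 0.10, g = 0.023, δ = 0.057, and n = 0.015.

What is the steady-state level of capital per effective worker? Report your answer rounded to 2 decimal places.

k* = 1.07

In steady state, investment equals break-even investment: s·k^α = (n + g + δ)·k.
Rearranging, k^(1−α) = s / (n + g + δ).
k^0.74 = 0.10 / (0.015 + 0.023 + 0.057) = 0.10 / 0.095 = 1.0526
k* = 1.0526^(1/0.74) ≈ 1.0717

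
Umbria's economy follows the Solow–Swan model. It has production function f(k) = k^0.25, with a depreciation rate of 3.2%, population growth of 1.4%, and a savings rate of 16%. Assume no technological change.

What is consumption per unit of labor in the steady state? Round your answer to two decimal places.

Steady state requires s·f(k) = (n + δ)·k, i.e. s·k^α = (n + δ)·k.
Dividing both sides by k: k^(1−α) = s / (n + δ).
k^0.75 = 0.16 / (0.014 + 0.032) = 0.16 / 0.046 = 3.4783
k* = 3.4783^(1/0.75) ≈ 5.2701
y* = (k*)^α = 5.2701^0.25 ≈ 1.5151
c* = (1 − s)·y* = (1 − 0.16) × 1.5151 ≈ 1.2727

c* ≈ 1.27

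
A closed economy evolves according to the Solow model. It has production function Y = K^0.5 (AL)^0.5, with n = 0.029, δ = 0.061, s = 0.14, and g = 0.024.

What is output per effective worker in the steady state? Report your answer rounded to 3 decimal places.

y* ≈ 1.228

Steady state requires s·f(k) = (n + g + δ)·k, i.e. s·k^α = (n + g + δ)·k.
Rearranging, k^(1−α) = s / (n + g + δ).
k^0.5 = 0.14 / (0.029 + 0.024 + 0.061) = 0.14 / 0.114 = 1.2281
k* = 1.2281^(1/0.5) ≈ 1.5082
y* = (k*)^α = 1.5082^0.5 ≈ 1.2281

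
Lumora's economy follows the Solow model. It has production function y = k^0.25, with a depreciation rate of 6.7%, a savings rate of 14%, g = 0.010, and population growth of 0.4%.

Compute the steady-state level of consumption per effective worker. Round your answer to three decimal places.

In steady state, investment equals break-even investment: s·k^α = (n + g + δ)·k.
Rearranging, k^(1−α) = s / (n + g + δ).
k^0.75 = 0.14 / (0.004 + 0.010 + 0.067) = 0.14 / 0.081 = 1.7284
k* = 1.7284^(1/0.75) ≈ 2.0742
y* = (k*)^α = 2.0742^0.25 ≈ 1.2001
c* = (1 − s)·y* = (1 − 0.14) × 1.2001 ≈ 1.0321

c* = 1.032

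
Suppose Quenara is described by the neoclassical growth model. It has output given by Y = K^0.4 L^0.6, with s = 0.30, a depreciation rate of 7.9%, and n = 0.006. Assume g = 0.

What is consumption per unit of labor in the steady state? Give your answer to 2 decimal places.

c* = 1.62

Steady state requires s·f(k) = (n + δ)·k, i.e. s·k^α = (n + δ)·k.
Dividing both sides by k: k^(1−α) = s / (n + δ).
k^0.6 = 0.30 / (0.006 + 0.079) = 0.30 / 0.085 = 3.5294
k* = 3.5294^(1/0.6) ≈ 8.1815
y* = (k*)^α = 8.1815^0.4 ≈ 2.3181
c* = (1 − s)·y* = (1 − 0.30) × 2.3181 ≈ 1.6227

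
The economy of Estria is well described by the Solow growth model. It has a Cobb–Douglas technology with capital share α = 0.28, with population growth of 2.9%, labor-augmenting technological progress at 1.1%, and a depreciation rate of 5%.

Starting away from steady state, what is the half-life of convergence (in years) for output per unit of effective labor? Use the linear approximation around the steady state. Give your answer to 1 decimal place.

half-life ≈ 10.7 years

Near the steady state the convergence rate is λ = (1 − α)(n + g + δ).
λ = (1 − 0.28) × 0.090 = 0.72 × 0.090 = 0.0648
Half-life = ln 2 / λ = 0.6931 / 0.0648 ≈ 10.70 years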